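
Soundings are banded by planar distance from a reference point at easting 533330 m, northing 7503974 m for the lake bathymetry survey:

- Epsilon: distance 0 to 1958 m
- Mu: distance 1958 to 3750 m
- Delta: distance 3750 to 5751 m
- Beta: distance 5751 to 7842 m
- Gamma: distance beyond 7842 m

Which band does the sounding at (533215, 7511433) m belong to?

Distance = √((533215−533330)² + (7511433−7503974)²) = √(13225.000 + 55636681.000) = 7459.886 m.
5751 ≤ 7459.886 < 7842 → Beta.

Beta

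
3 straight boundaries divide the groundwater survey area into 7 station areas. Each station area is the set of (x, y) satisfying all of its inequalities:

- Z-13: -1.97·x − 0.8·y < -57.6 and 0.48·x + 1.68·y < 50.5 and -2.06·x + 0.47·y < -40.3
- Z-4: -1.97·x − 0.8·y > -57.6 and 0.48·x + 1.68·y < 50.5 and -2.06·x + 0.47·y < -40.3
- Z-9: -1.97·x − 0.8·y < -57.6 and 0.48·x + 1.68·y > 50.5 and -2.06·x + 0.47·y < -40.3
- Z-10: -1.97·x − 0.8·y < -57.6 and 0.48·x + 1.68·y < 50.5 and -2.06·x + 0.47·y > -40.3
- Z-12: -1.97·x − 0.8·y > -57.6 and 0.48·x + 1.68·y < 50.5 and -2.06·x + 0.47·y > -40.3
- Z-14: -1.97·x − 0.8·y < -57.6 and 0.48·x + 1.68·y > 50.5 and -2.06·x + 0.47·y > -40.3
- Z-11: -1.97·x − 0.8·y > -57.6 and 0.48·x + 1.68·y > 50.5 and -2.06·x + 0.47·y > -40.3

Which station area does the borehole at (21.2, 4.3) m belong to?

-1.97·21.2 − 0.8·4.3 = -45.204, which is > -57.6
0.48·21.2 + 1.68·4.3 = 17.400, which is < 50.5
-2.06·21.2 + 0.47·4.3 = -41.651, which is < -40.3
This sign pattern matches Z-4.

Z-4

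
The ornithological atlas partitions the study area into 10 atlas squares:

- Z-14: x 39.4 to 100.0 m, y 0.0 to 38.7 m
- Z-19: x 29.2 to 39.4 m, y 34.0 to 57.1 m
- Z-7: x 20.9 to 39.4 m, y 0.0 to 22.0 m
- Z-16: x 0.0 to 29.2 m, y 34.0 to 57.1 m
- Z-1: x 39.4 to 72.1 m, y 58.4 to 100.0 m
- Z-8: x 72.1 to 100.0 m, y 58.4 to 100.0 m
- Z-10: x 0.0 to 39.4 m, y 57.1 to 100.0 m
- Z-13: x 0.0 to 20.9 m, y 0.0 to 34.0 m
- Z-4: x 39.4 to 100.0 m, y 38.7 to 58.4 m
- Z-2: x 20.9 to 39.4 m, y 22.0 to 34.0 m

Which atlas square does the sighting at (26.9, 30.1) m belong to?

Z-2

The point has x = 26.9 and y = 30.1.
Only Z-2 satisfies 20.9 ≤ x ≤ 39.4 and 22.0 ≤ y ≤ 34.0.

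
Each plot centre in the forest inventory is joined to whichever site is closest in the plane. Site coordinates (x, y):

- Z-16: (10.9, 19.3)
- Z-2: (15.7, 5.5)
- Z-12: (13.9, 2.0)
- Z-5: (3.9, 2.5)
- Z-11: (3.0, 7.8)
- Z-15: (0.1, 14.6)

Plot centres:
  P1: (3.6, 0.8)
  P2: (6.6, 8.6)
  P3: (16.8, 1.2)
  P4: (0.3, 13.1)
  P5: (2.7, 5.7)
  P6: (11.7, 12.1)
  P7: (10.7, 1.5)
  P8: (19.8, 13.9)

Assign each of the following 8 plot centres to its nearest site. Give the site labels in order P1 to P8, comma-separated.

Z-5, Z-11, Z-12, Z-15, Z-11, Z-16, Z-12, Z-2

P1 → Z-5 (d²=2.98)
P2 → Z-11 (d²=13.60)
P3 → Z-12 (d²=9.05)
P4 → Z-15 (d²=2.29)
P5 → Z-11 (d²=4.50)
P6 → Z-16 (d²=52.48)
P7 → Z-12 (d²=10.49)
P8 → Z-2 (d²=87.37)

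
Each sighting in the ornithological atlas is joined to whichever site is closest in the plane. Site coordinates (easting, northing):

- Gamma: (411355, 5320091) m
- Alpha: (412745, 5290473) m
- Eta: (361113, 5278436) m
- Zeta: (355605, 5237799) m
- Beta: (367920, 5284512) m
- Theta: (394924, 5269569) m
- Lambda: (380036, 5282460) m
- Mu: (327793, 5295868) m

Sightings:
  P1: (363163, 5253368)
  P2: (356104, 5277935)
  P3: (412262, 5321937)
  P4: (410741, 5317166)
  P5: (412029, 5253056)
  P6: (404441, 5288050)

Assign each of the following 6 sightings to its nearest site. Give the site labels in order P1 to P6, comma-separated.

P1 → Zeta (d²=299517125.00)
P2 → Eta (d²=25341082.00)
P3 → Gamma (d²=4230365.00)
P4 → Gamma (d²=8932621.00)
P5 → Theta (d²=565260194.00)
P6 → Alpha (d²=74827345.00)

Zeta, Eta, Gamma, Gamma, Theta, Alpha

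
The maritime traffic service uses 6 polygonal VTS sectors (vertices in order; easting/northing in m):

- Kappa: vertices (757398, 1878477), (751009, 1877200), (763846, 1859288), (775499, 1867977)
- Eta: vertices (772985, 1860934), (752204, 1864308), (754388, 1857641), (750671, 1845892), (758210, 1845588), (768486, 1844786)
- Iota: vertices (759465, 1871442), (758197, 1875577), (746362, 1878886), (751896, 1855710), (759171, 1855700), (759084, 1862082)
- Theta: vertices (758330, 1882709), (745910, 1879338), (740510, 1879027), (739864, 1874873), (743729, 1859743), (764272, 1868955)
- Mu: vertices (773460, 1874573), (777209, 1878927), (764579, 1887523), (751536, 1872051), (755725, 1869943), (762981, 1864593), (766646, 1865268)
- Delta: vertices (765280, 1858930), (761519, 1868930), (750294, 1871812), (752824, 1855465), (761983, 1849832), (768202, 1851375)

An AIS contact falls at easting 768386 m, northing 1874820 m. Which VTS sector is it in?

Cast a ray rightward from (768386, 1874820). For each polygon, the edges (by vertex number in listed order) whose endpoints lie on opposite sides of northing = 1874820, where each meets that height, and whether that is right or left of the point:
Kappa: 2–3 at easting≈752714.7 (left), 4–1 at easting≈763702.3 (left) → 0 crossings.
Eta: no edge straddles that height → 0 crossings.
Iota: 1–2 at easting≈758429.1 (left), 3–4 at easting≈747332.9 (left) → 0 crossings.
Theta: 4–5 at easting≈739877.5 (left), 6–1 at easting≈761738.2 (left) → 0 crossings.
Mu: 1–2 at easting≈773672.7 (right), 3–4 at easting≈753870.3 (left) → 1 crossing.
Delta: no edge straddles that height → 0 crossings.
Only Mu has an odd count, so the point is inside Mu.

Mu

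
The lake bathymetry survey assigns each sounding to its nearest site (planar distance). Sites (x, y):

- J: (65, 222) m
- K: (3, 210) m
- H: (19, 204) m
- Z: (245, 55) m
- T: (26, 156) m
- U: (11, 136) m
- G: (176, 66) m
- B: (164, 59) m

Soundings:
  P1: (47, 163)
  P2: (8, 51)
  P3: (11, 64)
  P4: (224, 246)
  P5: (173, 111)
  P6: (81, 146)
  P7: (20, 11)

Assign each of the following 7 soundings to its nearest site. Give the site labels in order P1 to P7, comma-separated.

P1 → T (d²=490.00)
P2 → U (d²=7234.00)
P3 → U (d²=5184.00)
P4 → J (d²=25857.00)
P5 → G (d²=2034.00)
P6 → T (d²=3125.00)
P7 → U (d²=15706.00)

T, U, U, J, G, T, U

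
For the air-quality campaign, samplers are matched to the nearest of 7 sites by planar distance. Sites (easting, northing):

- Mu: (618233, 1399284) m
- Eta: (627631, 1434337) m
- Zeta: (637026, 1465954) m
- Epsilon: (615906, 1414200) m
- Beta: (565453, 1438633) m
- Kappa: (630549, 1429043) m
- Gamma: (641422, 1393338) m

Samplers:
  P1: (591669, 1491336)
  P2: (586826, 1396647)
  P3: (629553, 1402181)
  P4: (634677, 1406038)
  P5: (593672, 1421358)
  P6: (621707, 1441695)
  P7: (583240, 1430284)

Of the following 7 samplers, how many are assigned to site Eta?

P1 → Zeta
P2 → Mu
P3 → Mu
P4 → Gamma
P5 → Epsilon
P6 → Eta
P7 → Beta
1 of the 7 goes to Eta.

1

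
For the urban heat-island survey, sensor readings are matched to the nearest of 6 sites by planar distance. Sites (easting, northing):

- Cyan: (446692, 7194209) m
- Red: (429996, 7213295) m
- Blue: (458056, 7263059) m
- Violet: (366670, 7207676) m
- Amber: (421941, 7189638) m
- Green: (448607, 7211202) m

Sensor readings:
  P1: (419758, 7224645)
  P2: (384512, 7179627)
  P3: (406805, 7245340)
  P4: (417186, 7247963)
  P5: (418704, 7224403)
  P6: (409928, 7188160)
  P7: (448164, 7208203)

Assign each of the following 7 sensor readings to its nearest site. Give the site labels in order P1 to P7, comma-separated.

Red, Violet, Red, Red, Red, Amber, Green

P1 → Red (d²=233639144.00)
P2 → Violet (d²=1105083365.00)
P3 → Red (d²=1564704506.00)
P4 → Red (d²=1365966324.00)
P5 → Red (d²=250896928.00)
P6 → Amber (d²=146496653.00)
P7 → Green (d²=9190250.00)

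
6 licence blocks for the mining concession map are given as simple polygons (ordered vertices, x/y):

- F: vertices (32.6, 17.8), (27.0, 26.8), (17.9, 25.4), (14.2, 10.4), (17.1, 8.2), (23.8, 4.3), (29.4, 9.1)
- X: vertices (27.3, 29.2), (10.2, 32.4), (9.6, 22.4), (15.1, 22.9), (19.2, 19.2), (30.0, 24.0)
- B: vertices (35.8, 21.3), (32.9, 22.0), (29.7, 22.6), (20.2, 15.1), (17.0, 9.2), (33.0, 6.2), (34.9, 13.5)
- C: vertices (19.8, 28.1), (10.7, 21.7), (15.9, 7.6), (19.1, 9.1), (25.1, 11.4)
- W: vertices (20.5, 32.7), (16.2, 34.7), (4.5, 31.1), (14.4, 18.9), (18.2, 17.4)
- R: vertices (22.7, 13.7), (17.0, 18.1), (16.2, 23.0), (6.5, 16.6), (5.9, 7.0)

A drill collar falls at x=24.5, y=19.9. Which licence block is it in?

F

Cast a ray rightward from (24.5, 19.9). For each polygon, the edges (by vertex number in listed order) whose endpoints lie on opposite sides of y = 19.9, where each meets that height, and whether that is right or left of the point:
F: 1–2 at x≈31.29 (right), 3–4 at x≈16.54 (left) → 1 crossing.
X: 4–5 at x≈18.42 (left), 5–6 at x≈20.77 (left) → 0 crossings.
B: 3–4 at x≈26.28 (right), 7–1 at x≈35.64 (right) → 2 crossings.
C: 2–3 at x≈11.36 (left), 5–1 at x≈22.40 (left) → 0 crossings.
W: 3–4 at x≈13.59 (left), 5–1 at x≈18.58 (left) → 0 crossings.
R: 2–3 at x≈16.71 (left), 3–4 at x≈11.50 (left) → 0 crossings.
Only F has an odd count, so the point is inside F.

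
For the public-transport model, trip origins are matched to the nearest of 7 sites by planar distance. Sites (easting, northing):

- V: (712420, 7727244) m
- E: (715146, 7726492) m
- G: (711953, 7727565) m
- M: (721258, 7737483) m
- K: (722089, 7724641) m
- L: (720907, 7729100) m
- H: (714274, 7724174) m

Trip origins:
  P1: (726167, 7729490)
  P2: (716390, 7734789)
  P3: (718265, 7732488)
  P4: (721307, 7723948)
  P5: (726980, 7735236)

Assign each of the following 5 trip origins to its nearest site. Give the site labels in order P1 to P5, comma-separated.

L, M, L, K, M

P1 → L (d²=27819700.00)
P2 → M (d²=30955060.00)
P3 → L (d²=18458708.00)
P4 → K (d²=1091773.00)
P5 → M (d²=37790293.00)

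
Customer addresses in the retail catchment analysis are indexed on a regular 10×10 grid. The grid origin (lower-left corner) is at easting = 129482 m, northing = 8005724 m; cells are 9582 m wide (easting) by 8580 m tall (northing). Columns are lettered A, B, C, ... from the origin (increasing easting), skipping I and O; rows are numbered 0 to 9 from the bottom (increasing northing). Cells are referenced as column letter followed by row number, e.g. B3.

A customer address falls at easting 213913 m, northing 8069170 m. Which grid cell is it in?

Column index: ⌊(213913 − 129482) / 9582⌋ = ⌊8.811⌋ = 8 → column J
Row offset from origin: ⌊(8069170 − 8005724) / 8580⌋ = ⌊7.395⌋ = 7 → row 7

J7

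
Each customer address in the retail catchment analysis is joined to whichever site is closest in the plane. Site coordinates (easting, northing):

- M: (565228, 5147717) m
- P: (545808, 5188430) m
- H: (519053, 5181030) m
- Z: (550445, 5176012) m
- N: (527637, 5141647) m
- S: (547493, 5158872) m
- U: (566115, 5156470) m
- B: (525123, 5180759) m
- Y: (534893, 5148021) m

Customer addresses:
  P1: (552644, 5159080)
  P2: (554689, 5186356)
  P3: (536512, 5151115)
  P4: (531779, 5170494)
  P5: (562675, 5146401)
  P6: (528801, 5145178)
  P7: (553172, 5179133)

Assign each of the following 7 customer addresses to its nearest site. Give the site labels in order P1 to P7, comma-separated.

P1 → S (d²=26576065.00)
P2 → P (d²=83173637.00)
P3 → Y (d²=12193997.00)
P4 → B (d²=149672561.00)
P5 → M (d²=8249665.00)
P6 → N (d²=13822857.00)
P7 → Z (d²=17177170.00)

S, P, Y, B, M, N, Z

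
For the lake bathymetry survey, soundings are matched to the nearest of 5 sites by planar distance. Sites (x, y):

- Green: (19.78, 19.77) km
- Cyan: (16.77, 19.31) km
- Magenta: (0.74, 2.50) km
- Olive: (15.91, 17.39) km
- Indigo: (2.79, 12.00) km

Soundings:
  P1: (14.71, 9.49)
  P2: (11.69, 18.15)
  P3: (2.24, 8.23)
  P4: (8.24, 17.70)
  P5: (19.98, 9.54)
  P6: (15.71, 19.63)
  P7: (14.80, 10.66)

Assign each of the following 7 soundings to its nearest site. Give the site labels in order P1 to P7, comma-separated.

Olive, Olive, Indigo, Olive, Olive, Cyan, Olive

P1 → Olive (d²=63.85)
P2 → Olive (d²=18.39)
P3 → Indigo (d²=14.52)
P4 → Olive (d²=58.92)
P5 → Olive (d²=78.19)
P6 → Cyan (d²=1.23)
P7 → Olive (d²=46.52)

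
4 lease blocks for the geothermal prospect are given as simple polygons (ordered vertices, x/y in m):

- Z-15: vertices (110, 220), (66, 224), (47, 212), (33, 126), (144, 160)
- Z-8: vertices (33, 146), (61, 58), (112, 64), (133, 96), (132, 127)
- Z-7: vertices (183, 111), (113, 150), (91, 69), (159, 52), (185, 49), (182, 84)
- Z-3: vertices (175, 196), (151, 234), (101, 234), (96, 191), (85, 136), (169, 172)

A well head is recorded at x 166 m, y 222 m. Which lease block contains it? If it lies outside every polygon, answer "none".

none

Cast a ray rightward from (166, 222). For each polygon, the edges (by vertex number in listed order) whose endpoints lie on opposite sides of y = 222, where each meets that height, and whether that is right or left of the point:
Z-15: 1–2 at x≈88.0 (left), 2–3 at x≈62.8 (left) → 0 crossings.
Z-8: no edge straddles that height → 0 crossings.
Z-7: no edge straddles that height → 0 crossings.
Z-3: 1–2 at x≈158.6 (left), 3–4 at x≈99.6 (left) → 0 crossings.
All counts are even, so the point lies outside every listed polygon.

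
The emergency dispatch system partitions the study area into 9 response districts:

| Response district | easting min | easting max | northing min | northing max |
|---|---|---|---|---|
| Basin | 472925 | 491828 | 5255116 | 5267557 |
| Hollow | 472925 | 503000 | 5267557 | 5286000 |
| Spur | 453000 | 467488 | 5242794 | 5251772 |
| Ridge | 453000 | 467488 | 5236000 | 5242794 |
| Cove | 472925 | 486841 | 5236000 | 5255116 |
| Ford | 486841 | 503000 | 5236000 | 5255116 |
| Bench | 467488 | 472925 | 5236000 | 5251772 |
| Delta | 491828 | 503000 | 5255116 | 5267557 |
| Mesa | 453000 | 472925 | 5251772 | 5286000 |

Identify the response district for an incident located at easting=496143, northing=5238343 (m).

The point has easting = 496143 and northing = 5238343.
Only Ford satisfies 486841 ≤ easting ≤ 503000 and 5236000 ≤ northing ≤ 5255116.

Ford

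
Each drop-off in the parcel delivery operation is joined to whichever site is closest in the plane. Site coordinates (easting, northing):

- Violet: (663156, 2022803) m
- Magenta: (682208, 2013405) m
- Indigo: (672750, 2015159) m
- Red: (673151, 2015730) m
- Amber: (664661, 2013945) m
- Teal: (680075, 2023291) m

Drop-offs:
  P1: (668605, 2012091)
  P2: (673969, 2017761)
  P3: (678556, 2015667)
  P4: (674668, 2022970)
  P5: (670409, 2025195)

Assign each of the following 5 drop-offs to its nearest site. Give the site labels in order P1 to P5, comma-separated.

Amber, Red, Magenta, Teal, Violet

P1 → Amber (d²=18992452.00)
P2 → Red (d²=4794085.00)
P3 → Magenta (d²=18453748.00)
P4 → Teal (d²=29338690.00)
P5 → Violet (d²=58327673.00)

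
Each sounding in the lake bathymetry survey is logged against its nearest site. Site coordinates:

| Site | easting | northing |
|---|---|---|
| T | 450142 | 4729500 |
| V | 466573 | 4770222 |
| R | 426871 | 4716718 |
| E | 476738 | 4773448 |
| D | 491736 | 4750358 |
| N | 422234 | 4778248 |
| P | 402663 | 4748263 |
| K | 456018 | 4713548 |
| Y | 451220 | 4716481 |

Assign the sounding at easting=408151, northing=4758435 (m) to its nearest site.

P

Squared distances to each site:
T: 2600478306.000; V: 3552063453.000; R: 2090746489.000; E: 4929566738.000; D: 7051690154.000; N: 590885858.000; P: 133587728.000; K: 4306092458.000; Y: 3615076877.000.
Minimum at P.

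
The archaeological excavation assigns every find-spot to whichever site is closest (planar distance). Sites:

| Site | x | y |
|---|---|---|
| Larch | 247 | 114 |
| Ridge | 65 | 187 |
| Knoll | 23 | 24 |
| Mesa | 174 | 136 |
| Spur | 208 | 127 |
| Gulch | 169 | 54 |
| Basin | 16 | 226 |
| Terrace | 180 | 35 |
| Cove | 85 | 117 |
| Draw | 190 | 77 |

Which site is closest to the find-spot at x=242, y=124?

Larch

Squared distances to each site:
Larch: 125.000; Ridge: 35298.000; Knoll: 57961.000; Mesa: 4768.000; Spur: 1165.000; Gulch: 10229.000; Basin: 61480.000; Terrace: 11765.000; Cove: 24698.000; Draw: 4913.000.
Minimum at Larch.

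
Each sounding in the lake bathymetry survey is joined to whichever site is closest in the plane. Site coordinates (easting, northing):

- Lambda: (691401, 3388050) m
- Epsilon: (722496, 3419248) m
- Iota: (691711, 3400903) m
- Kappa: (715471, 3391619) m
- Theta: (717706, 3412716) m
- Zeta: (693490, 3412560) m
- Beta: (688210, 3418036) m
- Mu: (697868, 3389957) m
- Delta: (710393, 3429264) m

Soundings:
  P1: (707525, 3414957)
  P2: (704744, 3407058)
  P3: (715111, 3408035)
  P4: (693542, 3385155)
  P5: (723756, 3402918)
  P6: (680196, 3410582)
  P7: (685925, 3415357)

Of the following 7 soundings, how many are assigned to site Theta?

3

P1 → Theta
P2 → Zeta
P3 → Theta
P4 → Lambda
P5 → Theta
P6 → Beta
P7 → Beta
3 of the 7 go to Theta.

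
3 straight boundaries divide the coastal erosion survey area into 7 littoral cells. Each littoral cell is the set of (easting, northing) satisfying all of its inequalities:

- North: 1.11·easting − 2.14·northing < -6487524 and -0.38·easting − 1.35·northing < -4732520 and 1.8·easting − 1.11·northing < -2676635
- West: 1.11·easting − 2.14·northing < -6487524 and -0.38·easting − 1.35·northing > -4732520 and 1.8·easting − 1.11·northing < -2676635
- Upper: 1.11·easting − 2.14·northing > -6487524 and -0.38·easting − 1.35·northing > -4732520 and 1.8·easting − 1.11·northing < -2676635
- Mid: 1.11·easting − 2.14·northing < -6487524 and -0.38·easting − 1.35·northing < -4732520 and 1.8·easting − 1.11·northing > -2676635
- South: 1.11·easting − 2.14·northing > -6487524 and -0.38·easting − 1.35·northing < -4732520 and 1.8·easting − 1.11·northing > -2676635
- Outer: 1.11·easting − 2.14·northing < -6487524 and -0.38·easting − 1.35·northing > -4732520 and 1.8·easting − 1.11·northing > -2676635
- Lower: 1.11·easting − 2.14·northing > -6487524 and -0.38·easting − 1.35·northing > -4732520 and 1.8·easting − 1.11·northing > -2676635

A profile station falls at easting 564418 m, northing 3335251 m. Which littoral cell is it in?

West

1.11·564418 − 2.14·3335251 = -6510933.160, which is < -6487524
-0.38·564418 − 1.35·3335251 = -4717067.690, which is > -4732520
1.8·564418 − 1.11·3335251 = -2686176.210, which is < -2676635
This sign pattern matches West.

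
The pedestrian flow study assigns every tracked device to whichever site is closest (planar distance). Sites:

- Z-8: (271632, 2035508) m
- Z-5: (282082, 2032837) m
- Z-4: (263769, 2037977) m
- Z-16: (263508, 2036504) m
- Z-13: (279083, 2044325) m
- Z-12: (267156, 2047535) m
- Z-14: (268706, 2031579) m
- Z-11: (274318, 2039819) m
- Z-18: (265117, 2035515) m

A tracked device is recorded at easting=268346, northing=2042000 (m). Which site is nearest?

Squared distances to each site:
Z-8: 52943860.000; Z-5: 272638265.000; Z-4: 37133458.000; Z-16: 53612260.000; Z-13: 120688794.000; Z-12: 32052325.000; Z-14: 108726841.000; Z-11: 40421545.000; Z-18: 52481666.000.
Minimum at Z-12.

Z-12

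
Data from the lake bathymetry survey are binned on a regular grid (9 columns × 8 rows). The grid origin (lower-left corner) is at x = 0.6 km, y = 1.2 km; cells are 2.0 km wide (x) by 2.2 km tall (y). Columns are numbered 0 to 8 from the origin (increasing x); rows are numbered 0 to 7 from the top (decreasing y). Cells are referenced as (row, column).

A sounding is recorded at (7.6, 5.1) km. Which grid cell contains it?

Column index: ⌊(7.6 − 0.6) / 2.0⌋ = ⌊3.500⌋ = 3
Row offset from origin: ⌊(5.1 − 1.2) / 2.2⌋ = ⌊1.773⌋ = 1 → row 6 (counted from top)

(6, 3)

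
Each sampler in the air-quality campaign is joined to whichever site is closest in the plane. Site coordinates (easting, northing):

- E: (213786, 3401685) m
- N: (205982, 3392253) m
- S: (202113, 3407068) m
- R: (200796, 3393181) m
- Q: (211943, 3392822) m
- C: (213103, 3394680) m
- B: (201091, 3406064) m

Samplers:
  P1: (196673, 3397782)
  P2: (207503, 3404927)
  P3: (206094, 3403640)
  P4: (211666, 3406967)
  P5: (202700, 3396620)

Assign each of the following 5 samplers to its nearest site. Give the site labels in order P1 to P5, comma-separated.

P1 → R (d²=38168330.00)
P2 → S (d²=33635981.00)
P3 → S (d²=27599545.00)
P4 → E (d²=32393924.00)
P5 → R (d²=15451937.00)

R, S, S, E, R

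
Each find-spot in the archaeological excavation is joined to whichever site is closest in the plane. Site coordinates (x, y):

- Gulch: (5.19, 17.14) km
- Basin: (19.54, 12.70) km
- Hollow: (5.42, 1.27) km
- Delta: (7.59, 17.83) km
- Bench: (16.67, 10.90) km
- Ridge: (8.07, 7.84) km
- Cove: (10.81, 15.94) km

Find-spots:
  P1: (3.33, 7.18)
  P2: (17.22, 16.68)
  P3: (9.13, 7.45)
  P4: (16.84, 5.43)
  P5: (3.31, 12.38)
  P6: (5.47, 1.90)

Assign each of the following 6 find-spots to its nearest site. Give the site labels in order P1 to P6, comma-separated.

P1 → Ridge (d²=22.90)
P2 → Basin (d²=21.22)
P3 → Ridge (d²=1.28)
P4 → Bench (d²=29.95)
P5 → Gulch (d²=26.19)
P6 → Hollow (d²=0.40)

Ridge, Basin, Ridge, Bench, Gulch, Hollow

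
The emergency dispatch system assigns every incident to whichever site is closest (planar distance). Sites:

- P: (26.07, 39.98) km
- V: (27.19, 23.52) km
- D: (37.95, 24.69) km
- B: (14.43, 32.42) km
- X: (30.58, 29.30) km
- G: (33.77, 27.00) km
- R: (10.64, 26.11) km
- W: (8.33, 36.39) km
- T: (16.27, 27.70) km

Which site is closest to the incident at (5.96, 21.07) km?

R

Squared distances to each site:
P: 762.000; V: 456.715; D: 1036.465; B: 200.563; X: 673.877; G: 808.561; R: 47.304; W: 240.319; T: 150.253.
Minimum at R.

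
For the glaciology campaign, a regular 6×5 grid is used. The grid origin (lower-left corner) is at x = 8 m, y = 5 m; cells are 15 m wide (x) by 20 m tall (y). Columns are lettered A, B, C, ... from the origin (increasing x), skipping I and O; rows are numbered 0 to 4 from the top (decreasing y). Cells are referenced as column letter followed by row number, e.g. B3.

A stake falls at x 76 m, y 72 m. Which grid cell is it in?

E1

Column index: ⌊(76 − 8) / 15⌋ = ⌊4.533⌋ = 4 → column E
Row offset from origin: ⌊(72 − 5) / 20⌋ = ⌊3.350⌋ = 3 → row 1 (counted from top)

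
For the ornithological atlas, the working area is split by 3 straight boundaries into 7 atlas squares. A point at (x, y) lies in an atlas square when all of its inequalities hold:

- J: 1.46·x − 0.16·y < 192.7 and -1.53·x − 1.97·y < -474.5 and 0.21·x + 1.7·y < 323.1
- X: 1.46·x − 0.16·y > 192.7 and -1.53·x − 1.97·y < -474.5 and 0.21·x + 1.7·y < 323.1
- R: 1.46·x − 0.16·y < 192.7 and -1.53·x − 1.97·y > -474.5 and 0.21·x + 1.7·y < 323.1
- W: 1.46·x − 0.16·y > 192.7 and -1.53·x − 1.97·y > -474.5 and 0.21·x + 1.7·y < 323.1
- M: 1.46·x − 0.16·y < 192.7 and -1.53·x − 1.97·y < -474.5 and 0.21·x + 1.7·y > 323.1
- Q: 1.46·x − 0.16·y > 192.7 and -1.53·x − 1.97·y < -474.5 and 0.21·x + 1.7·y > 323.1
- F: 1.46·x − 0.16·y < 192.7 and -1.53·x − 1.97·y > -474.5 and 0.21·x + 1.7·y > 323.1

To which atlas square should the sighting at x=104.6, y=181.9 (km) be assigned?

M

1.46·104.6 − 0.16·181.9 = 123.612, which is < 192.7
-1.53·104.6 − 1.97·181.9 = -518.381, which is < -474.5
0.21·104.6 + 1.7·181.9 = 331.196, which is > 323.1
This sign pattern matches M.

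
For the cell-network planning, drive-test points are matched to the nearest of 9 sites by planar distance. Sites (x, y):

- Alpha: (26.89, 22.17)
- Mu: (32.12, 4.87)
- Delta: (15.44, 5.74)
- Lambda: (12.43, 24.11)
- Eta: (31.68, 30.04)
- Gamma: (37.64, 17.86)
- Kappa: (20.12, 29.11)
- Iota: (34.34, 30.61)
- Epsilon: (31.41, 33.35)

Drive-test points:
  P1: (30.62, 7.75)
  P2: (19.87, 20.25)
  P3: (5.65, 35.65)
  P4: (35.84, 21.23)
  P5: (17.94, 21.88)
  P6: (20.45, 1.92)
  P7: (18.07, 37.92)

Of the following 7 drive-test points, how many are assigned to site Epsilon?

P1 → Mu
P2 → Alpha
P3 → Lambda
P4 → Gamma
P5 → Lambda
P6 → Delta
P7 → Kappa
0 of the 7 go to Epsilon.

0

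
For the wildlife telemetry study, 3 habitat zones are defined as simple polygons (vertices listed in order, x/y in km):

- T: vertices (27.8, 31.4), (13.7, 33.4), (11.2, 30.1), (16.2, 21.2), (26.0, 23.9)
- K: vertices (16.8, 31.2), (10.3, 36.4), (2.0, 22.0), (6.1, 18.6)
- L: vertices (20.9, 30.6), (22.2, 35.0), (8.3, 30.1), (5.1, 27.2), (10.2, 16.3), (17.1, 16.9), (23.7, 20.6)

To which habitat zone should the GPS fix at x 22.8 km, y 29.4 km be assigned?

Cast a ray rightward from (22.8, 29.4). For each polygon, the edges (by vertex number in listed order) whose endpoints lie on opposite sides of y = 29.4, where each meets that height, and whether that is right or left of the point:
T: 3–4 at x≈11.59 (left), 5–1 at x≈27.32 (right) → 1 crossing.
K: 2–3 at x≈6.27 (left), 4–1 at x≈15.27 (left) → 0 crossings.
L: 3–4 at x≈7.53 (left), 7–1 at x≈21.24 (left) → 0 crossings.
Only T has an odd count, so the point is inside T.

T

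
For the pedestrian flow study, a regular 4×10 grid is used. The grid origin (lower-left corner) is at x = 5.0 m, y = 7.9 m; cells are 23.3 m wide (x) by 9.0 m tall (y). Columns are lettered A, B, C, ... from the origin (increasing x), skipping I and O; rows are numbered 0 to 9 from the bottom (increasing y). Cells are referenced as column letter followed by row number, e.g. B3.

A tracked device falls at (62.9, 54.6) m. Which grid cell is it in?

C5

Column index: ⌊(62.9 − 5.0) / 23.3⌋ = ⌊2.485⌋ = 2 → column C
Row offset from origin: ⌊(54.6 − 7.9) / 9.0⌋ = ⌊5.189⌋ = 5 → row 5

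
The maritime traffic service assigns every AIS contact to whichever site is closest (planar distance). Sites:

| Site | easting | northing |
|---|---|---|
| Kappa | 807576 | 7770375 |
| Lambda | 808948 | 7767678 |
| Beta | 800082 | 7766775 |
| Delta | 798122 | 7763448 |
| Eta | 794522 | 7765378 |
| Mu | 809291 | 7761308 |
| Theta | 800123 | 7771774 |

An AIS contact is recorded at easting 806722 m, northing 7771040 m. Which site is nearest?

Kappa

Squared distances to each site:
Kappa: 1171541.000; Lambda: 16258120.000; Beta: 62279825.000; Delta: 131598464.000; Eta: 180898244.000; Mu: 101311585.000; Theta: 44085557.000.
Minimum at Kappa.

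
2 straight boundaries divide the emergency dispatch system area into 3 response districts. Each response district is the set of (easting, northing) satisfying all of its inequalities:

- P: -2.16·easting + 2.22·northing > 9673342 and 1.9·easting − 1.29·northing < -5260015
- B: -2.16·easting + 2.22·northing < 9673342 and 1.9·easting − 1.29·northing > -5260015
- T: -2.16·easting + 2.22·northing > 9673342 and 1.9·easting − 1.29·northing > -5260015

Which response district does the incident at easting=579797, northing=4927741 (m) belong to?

-2.16·579797 + 2.22·4927741 = 9687223.500, which is > 9673342
1.9·579797 − 1.29·4927741 = -5255171.590, which is > -5260015
This sign pattern matches T.

T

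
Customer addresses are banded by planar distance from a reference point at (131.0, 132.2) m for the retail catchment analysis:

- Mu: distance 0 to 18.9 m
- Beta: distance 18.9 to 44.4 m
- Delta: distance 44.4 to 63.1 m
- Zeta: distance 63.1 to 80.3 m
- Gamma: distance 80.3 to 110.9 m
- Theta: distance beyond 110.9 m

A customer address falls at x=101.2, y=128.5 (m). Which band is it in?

Beta

Distance = √((101.2−131.0)² + (128.5−132.2)²) = √(888.040 + 13.690) = 30.029 m.
18.9 ≤ 30.029 < 44.4 → Beta.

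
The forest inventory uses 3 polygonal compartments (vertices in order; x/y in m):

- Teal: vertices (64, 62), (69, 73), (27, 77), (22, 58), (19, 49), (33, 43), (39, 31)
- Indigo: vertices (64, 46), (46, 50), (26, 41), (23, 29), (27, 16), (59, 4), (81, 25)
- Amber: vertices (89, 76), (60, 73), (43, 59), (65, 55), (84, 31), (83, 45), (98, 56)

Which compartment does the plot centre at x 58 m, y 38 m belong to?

Cast a ray rightward from (58, 38). For each polygon, the edges (by vertex number in listed order) whose endpoints lie on opposite sides of y = 38, where each meets that height, and whether that is right or left of the point:
Teal: 6–7 at x≈35.5 (left), 7–1 at x≈44.6 (left) → 0 crossings.
Indigo: 3–4 at x≈25.2 (left), 7–1 at x≈70.5 (right) → 1 crossing.
Amber: 4–5 at x≈78.5 (right), 5–6 at x≈83.5 (right) → 2 crossings.
Only Indigo has an odd count, so the point is inside Indigo.

Indigo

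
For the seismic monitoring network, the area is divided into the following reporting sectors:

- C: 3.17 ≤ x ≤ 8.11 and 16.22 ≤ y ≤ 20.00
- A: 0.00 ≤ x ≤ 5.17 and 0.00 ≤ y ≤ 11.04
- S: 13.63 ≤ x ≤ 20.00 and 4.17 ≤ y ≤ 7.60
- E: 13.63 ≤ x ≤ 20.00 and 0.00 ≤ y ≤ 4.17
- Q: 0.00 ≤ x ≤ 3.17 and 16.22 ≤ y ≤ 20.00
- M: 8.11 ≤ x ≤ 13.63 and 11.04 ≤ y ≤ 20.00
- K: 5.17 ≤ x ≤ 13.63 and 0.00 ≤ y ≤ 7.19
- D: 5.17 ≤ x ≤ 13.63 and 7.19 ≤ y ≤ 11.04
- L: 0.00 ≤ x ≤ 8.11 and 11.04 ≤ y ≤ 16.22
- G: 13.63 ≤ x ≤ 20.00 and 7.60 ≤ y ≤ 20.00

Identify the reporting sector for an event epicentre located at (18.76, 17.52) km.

G

The point has x = 18.76 and y = 17.52.
Only G satisfies 13.63 ≤ x ≤ 20.00 and 7.60 ≤ y ≤ 20.00.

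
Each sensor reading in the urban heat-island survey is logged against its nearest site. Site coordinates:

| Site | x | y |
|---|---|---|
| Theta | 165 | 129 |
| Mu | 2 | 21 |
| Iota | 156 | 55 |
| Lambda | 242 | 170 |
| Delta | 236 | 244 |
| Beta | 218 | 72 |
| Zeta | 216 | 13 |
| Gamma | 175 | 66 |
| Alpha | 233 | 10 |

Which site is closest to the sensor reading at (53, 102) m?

Squared distances to each site:
Theta: 13273.000; Mu: 9162.000; Iota: 12818.000; Lambda: 40345.000; Delta: 53653.000; Beta: 28125.000; Zeta: 34490.000; Gamma: 16180.000; Alpha: 40864.000.
Minimum at Mu.

Mu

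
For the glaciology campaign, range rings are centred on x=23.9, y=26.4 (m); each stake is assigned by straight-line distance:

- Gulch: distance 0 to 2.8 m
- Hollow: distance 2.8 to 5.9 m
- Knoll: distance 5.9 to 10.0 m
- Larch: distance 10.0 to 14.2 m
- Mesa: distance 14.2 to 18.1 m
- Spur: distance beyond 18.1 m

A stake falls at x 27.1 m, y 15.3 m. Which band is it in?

Distance = √((27.1−23.9)² + (15.3−26.4)²) = √(10.240 + 123.210) = 11.552 m.
10.0 ≤ 11.552 < 14.2 → Larch.

Larch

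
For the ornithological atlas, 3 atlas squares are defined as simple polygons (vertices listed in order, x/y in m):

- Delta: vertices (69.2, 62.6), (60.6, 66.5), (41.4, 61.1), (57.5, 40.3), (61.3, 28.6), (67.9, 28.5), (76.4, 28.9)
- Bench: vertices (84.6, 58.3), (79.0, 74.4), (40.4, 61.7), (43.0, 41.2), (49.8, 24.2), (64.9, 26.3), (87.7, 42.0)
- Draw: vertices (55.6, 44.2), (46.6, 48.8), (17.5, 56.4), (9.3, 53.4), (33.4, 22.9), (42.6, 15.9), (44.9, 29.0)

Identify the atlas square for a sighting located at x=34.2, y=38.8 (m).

Draw

Cast a ray rightward from (34.2, 38.8). For each polygon, the edges (by vertex number in listed order) whose endpoints lie on opposite sides of y = 38.8, where each meets that height, and whether that is right or left of the point:
Delta: 4–5 at x≈57.99 (right), 7–1 at x≈74.28 (right) → 2 crossings.
Bench: 4–5 at x≈43.96 (right), 6–7 at x≈83.05 (right) → 2 crossings.
Draw: 4–5 at x≈20.84 (left), 7–1 at x≈51.80 (right) → 1 crossing.
Only Draw has an odd count, so the point is inside Draw.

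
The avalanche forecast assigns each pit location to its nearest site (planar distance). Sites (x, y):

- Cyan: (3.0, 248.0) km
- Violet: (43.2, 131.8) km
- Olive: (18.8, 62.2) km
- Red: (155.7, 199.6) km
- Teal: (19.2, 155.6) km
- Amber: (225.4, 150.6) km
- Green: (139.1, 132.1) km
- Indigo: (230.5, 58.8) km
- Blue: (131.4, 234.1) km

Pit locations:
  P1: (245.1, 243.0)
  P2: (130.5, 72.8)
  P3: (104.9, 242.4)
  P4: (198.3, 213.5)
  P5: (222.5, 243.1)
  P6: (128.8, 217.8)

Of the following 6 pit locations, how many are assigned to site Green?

P1 → Amber
P2 → Green
P3 → Blue
P4 → Red
P5 → Red
P6 → Blue
1 of the 6 goes to Green.

1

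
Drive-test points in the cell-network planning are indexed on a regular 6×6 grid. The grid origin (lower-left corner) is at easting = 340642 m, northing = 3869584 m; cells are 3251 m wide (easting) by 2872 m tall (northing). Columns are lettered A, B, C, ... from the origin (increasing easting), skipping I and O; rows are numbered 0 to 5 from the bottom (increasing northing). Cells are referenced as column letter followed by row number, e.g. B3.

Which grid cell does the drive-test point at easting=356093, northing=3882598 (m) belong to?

E4

Column index: ⌊(356093 − 340642) / 3251⌋ = ⌊4.753⌋ = 4 → column E
Row offset from origin: ⌊(3882598 − 3869584) / 2872⌋ = ⌊4.531⌋ = 4 → row 4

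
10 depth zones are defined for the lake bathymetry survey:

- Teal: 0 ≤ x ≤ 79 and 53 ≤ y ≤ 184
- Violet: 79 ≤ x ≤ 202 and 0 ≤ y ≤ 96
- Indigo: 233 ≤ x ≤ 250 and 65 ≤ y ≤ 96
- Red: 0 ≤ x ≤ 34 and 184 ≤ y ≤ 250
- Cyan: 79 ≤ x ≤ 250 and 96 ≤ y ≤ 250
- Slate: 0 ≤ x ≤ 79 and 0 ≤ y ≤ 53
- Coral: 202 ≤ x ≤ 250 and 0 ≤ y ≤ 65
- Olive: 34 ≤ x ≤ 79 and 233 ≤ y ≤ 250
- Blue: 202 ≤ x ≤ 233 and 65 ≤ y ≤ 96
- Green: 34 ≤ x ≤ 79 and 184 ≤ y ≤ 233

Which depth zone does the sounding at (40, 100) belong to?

Teal

The point has x = 40 and y = 100.
Only Teal satisfies 0 ≤ x ≤ 79 and 53 ≤ y ≤ 184.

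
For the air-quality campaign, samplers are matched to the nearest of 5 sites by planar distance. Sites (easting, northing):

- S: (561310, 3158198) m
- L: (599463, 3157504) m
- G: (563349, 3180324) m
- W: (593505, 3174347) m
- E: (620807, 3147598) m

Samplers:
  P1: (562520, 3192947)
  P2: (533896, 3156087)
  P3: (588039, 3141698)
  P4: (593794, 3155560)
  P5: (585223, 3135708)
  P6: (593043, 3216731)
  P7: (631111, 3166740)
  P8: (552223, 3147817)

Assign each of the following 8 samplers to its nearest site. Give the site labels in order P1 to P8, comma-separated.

P1 → G (d²=160027370.00)
P2 → S (d²=755983717.00)
P3 → L (d²=380337412.00)
P4 → L (d²=35916697.00)
P5 → L (d²=677843216.00)
P6 → W (d²=1796616900.00)
P7 → E (d²=472588580.00)
P8 → S (d²=190338730.00)

G, S, L, L, L, W, E, S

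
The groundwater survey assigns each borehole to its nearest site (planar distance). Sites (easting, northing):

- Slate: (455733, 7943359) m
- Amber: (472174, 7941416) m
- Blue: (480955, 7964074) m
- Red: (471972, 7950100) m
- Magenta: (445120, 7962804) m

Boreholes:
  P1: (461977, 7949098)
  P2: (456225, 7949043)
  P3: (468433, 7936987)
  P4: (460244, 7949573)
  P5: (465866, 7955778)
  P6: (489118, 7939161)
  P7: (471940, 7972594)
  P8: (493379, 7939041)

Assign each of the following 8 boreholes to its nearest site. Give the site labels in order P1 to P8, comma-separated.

Slate, Slate, Amber, Slate, Red, Amber, Blue, Amber

P1 → Slate (d²=71923657.00)
P2 → Slate (d²=32549920.00)
P3 → Amber (d²=33611122.00)
P4 → Slate (d²=58962917.00)
P5 → Red (d²=69522920.00)
P6 → Amber (d²=292184161.00)
P7 → Blue (d²=153860625.00)
P8 → Amber (d²=455292650.00)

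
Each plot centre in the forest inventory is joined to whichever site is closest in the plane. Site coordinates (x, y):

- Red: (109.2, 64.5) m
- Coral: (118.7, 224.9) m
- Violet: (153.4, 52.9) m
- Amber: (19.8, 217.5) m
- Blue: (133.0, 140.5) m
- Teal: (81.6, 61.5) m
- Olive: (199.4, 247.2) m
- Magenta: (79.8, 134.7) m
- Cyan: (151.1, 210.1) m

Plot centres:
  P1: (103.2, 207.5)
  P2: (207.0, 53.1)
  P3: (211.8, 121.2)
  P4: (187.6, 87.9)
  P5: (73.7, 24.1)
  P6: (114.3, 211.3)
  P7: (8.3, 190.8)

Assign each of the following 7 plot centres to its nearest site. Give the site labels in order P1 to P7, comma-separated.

Coral, Violet, Blue, Violet, Teal, Coral, Amber

P1 → Coral (d²=543.01)
P2 → Violet (d²=2873.00)
P3 → Blue (d²=6581.93)
P4 → Violet (d²=2394.64)
P5 → Teal (d²=1461.17)
P6 → Coral (d²=204.32)
P7 → Amber (d²=845.14)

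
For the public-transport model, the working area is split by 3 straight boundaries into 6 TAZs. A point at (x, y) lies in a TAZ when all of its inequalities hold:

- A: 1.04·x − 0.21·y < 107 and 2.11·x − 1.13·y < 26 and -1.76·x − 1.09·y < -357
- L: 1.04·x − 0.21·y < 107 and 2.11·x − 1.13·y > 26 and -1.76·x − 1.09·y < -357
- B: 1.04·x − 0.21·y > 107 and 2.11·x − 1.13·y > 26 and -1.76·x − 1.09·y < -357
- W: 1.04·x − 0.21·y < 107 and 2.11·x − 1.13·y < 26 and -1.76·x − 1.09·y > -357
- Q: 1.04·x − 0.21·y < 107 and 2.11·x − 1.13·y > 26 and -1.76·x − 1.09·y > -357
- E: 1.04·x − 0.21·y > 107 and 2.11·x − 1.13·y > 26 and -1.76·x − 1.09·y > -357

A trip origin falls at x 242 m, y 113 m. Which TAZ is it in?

B

1.04·242 − 0.21·113 = 227.950, which is > 107
2.11·242 − 1.13·113 = 382.930, which is > 26
-1.76·242 − 1.09·113 = -549.090, which is < -357
This sign pattern matches B.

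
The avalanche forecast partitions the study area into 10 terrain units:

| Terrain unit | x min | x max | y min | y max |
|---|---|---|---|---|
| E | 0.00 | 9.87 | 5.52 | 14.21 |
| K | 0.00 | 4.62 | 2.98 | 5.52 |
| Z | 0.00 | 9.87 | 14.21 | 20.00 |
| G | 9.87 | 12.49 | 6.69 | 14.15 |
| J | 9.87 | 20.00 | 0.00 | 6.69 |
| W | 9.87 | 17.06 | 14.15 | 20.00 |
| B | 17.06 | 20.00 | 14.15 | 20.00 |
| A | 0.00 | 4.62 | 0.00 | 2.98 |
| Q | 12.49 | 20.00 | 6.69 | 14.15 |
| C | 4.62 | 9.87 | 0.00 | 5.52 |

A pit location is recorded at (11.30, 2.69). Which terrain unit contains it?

The point has x = 11.30 and y = 2.69.
Only J satisfies 9.87 ≤ x ≤ 20.00 and 0.00 ≤ y ≤ 6.69.

J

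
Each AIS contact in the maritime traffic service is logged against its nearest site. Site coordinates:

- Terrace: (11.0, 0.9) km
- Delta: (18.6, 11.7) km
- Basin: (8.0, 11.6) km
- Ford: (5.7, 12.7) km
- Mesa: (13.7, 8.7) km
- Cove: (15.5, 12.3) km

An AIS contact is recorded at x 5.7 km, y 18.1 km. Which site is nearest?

Squared distances to each site:
Terrace: 323.930; Delta: 207.370; Basin: 47.540; Ford: 29.160; Mesa: 152.360; Cove: 129.680.
Minimum at Ford.

Ford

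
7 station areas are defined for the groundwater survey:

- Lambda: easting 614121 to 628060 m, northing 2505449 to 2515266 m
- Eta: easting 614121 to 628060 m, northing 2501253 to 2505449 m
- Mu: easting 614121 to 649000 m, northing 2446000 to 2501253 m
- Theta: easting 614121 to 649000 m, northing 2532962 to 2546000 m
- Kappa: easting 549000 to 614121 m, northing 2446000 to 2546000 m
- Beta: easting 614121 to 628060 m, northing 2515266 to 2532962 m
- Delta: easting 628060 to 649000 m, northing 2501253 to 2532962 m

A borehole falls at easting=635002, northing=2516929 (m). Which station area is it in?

Delta

The point has easting = 635002 and northing = 2516929.
Only Delta satisfies 628060 ≤ easting ≤ 649000 and 2501253 ≤ northing ≤ 2532962.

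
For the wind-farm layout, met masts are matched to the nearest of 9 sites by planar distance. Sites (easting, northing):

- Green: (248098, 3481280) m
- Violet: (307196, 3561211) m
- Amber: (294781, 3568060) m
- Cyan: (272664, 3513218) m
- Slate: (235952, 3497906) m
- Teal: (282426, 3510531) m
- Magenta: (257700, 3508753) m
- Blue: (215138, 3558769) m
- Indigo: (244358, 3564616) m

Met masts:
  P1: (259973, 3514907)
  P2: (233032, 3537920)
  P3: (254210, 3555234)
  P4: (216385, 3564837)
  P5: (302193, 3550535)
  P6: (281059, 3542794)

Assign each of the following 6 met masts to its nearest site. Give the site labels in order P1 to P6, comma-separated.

P1 → Magenta (d²=43038245.00)
P2 → Blue (d²=754876037.00)
P3 → Indigo (d²=185083828.00)
P4 → Blue (d²=38375633.00)
P5 → Violet (d²=139006985.00)
P6 → Amber (d²=826664040.00)

Magenta, Blue, Indigo, Blue, Violet, Amber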